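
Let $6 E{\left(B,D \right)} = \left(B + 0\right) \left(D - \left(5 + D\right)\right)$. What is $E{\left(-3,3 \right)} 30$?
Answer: $75$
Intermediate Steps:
$E{\left(B,D \right)} = - \frac{5 B}{6}$ ($E{\left(B,D \right)} = \frac{\left(B + 0\right) \left(D - \left(5 + D\right)\right)}{6} = \frac{B \left(-5\right)}{6} = \frac{\left(-5\right) B}{6} = - \frac{5 B}{6}$)
$E{\left(-3,3 \right)} 30 = \left(- \frac{5}{6}\right) \left(-3\right) 30 = \frac{5}{2} \cdot 30 = 75$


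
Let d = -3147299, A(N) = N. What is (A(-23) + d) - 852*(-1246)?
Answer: -2085730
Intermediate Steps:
(A(-23) + d) - 852*(-1246) = (-23 - 3147299) - 852*(-1246) = -3147322 + 1061592 = -2085730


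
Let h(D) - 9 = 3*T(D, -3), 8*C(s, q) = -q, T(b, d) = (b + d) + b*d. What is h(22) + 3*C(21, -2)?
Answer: -525/4 ≈ -131.25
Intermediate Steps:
T(b, d) = b + d + b*d
C(s, q) = -q/8 (C(s, q) = (-q)/8 = -q/8)
h(D) = -6*D (h(D) = 9 + 3*(D - 3 + D*(-3)) = 9 + 3*(D - 3 - 3*D) = 9 + 3*(-3 - 2*D) = 9 + (-9 - 6*D) = -6*D)
h(22) + 3*C(21, -2) = -6*22 + 3*(-1/8*(-2)) = -132 + 3*(1/4) = -132 + 3/4 = -525/4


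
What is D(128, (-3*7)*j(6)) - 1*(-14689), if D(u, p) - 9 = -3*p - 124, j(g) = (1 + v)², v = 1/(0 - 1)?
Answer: 14574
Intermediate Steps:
v = -1 (v = 1/(-1) = -1)
j(g) = 0 (j(g) = (1 - 1)² = 0² = 0)
D(u, p) = -115 - 3*p (D(u, p) = 9 + (-3*p - 124) = 9 + (-124 - 3*p) = -115 - 3*p)
D(128, (-3*7)*j(6)) - 1*(-14689) = (-115 - 3*(-3*7)*0) - 1*(-14689) = (-115 - (-63)*0) + 14689 = (-115 - 3*0) + 14689 = (-115 + 0) + 14689 = -115 + 14689 = 14574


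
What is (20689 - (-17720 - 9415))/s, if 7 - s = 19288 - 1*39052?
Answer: 47824/19771 ≈ 2.4189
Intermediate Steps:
s = 19771 (s = 7 - (19288 - 1*39052) = 7 - (19288 - 39052) = 7 - 1*(-19764) = 7 + 19764 = 19771)
(20689 - (-17720 - 9415))/s = (20689 - (-17720 - 9415))/19771 = (20689 - 1*(-27135))*(1/19771) = (20689 + 27135)*(1/19771) = 47824*(1/19771) = 47824/19771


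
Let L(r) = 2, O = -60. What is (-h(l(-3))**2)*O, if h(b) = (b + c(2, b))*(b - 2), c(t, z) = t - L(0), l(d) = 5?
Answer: 13500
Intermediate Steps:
c(t, z) = -2 + t (c(t, z) = t - 1*2 = t - 2 = -2 + t)
h(b) = b*(-2 + b) (h(b) = (b + (-2 + 2))*(b - 2) = (b + 0)*(-2 + b) = b*(-2 + b))
(-h(l(-3))**2)*O = -(5*(-2 + 5))**2*(-60) = -(5*3)**2*(-60) = -1*15**2*(-60) = -1*225*(-60) = -225*(-60) = 13500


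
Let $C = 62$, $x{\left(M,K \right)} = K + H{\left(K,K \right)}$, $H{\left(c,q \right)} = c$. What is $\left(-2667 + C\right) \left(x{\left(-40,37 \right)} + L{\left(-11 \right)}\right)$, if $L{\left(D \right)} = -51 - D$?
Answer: $-88570$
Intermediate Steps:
$x{\left(M,K \right)} = 2 K$ ($x{\left(M,K \right)} = K + K = 2 K$)
$\left(-2667 + C\right) \left(x{\left(-40,37 \right)} + L{\left(-11 \right)}\right) = \left(-2667 + 62\right) \left(2 \cdot 37 - 40\right) = - 2605 \left(74 + \left(-51 + 11\right)\right) = - 2605 \left(74 - 40\right) = \left(-2605\right) 34 = -88570$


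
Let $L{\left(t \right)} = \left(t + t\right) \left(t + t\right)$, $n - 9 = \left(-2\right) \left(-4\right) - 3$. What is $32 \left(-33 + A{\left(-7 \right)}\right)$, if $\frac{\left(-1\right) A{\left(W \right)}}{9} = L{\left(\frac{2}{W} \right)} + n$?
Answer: $- \frac{253920}{49} \approx -5182.0$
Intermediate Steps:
$n = 14$ ($n = 9 - -5 = 9 + \left(8 - 3\right) = 9 + 5 = 14$)
$L{\left(t \right)} = 4 t^{2}$ ($L{\left(t \right)} = 2 t 2 t = 4 t^{2}$)
$A{\left(W \right)} = -126 - \frac{144}{W^{2}}$ ($A{\left(W \right)} = - 9 \left(4 \left(\frac{2}{W}\right)^{2} + 14\right) = - 9 \left(4 \frac{4}{W^{2}} + 14\right) = - 9 \left(\frac{16}{W^{2}} + 14\right) = - 9 \left(14 + \frac{16}{W^{2}}\right) = -126 - \frac{144}{W^{2}}$)
$32 \left(-33 + A{\left(-7 \right)}\right) = 32 \left(-33 - \left(126 + \frac{144}{49}\right)\right) = 32 \left(-33 - \frac{6318}{49}\right) = 32 \left(- \frac{7935}{49}\right) = - \frac{253920}{49}$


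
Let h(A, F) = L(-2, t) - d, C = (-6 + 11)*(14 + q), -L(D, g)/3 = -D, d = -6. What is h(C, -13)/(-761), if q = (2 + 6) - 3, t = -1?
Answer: 0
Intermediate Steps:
q = 5 (q = 8 - 3 = 5)
L(D, g) = 3*D (L(D, g) = -(-3)*D = 3*D)
C = 95 (C = (-6 + 11)*(14 + 5) = 5*19 = 95)
h(A, F) = 0 (h(A, F) = 3*(-2) - 1*(-6) = -6 + 6 = 0)
h(C, -13)/(-761) = 0/(-761) = 0*(-1/761) = 0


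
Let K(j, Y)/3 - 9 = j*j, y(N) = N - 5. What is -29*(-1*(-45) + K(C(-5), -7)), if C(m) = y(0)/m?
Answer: -2175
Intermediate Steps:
y(N) = -5 + N
C(m) = -5/m (C(m) = (-5 + 0)/m = -5/m)
K(j, Y) = 27 + 3*j² (K(j, Y) = 27 + 3*(j*j) = 27 + 3*j²)
-29*(-1*(-45) + K(C(-5), -7)) = -29*(-1*(-45) + (27 + 3*(-5/(-5))²)) = -29*(45 + (27 + 3*(-5*(-⅕))²)) = -29*(45 + (27 + 3*1²)) = -29*(45 + (27 + 3*1)) = -29*(45 + (27 + 3)) = -29*(45 + 30) = -29*75 = -2175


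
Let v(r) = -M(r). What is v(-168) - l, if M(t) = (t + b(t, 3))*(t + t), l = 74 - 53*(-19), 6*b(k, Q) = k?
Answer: -66937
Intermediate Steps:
b(k, Q) = k/6
l = 1081 (l = 74 + 1007 = 1081)
M(t) = 7*t**2/3 (M(t) = (t + t/6)*(t + t) = (7*t/6)*(2*t) = 7*t**2/3)
v(r) = -7*r**2/3
v(-168) - l = -7/3*(-168)**2 - 1*1081 = -7/3*28224 - 1081 = -65856 - 1081 = -66937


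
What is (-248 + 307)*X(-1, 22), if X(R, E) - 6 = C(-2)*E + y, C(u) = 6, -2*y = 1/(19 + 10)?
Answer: 472177/58 ≈ 8141.0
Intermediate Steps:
y = -1/58 (y = -1/(2*(19 + 10)) = -½/29 = -½*1/29 = -1/58 ≈ -0.017241)
X(R, E) = 347/58 + 6*E (X(R, E) = 6 + (6*E - 1/58) = 6 + (-1/58 + 6*E) = 347/58 + 6*E)
(-248 + 307)*X(-1, 22) = (-248 + 307)*(347/58 + 6*22) = 59*(347/58 + 132) = 59*(8003/58) = 472177/58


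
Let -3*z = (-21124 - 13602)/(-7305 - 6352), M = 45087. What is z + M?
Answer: 1847224751/40971 ≈ 45086.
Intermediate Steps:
z = -34726/40971 (z = -(-21124 - 13602)/(3*(-7305 - 6352)) = -(-34726)/(3*(-13657)) = -(-34726)*(-1)/(3*13657) = -⅓*34726/13657 = -34726/40971 ≈ -0.84758)
z + M = -34726/40971 + 45087 = 1847224751/40971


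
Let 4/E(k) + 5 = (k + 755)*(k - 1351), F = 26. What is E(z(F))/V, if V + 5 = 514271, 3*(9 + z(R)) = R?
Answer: -6/786681357011 ≈ -7.6270e-12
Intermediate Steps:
z(R) = -9 + R/3
V = 514266 (V = -5 + 514271 = 514266)
E(k) = 4/(-5 + (-1351 + k)*(755 + k)) (E(k) = 4/(-5 + (k + 755)*(k - 1351)) = 4/(-5 + (755 + k)*(-1351 + k)) = 4/(-5 + (-1351 + k)*(755 + k)))
E(z(F))/V = (4/(-1020010 + (-9 + (1/3)*26)**2 - 596*(-9 + (1/3)*26)))/514266 = (4/(-1020010 + (-9 + 26/3)**2 - 596*(-9 + 26/3)))*(1/514266) = (4/(-1020010 + (-1/3)**2 - 596*(-1/3)))*(1/514266) = (4/(-1020010 + 1/9 + 596/3))*(1/514266) = (4/(-9178301/9))*(1/514266) = (4*(-9/9178301))*(1/514266) = -36/9178301*1/514266 = -6/786681357011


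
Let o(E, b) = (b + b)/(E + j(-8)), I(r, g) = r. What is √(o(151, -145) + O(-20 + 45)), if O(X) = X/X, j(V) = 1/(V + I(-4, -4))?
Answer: I*√3022559/1811 ≈ 0.96*I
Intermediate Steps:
j(V) = 1/(-4 + V) (j(V) = 1/(V - 4) = 1/(-4 + V))
o(E, b) = 2*b/(-1/12 + E) (o(E, b) = (b + b)/(E + 1/(-4 - 8)) = (2*b)/(E + 1/(-12)) = (2*b)/(E - 1/12) = (2*b)/(-1/12 + E) = 2*b/(-1/12 + E))
O(X) = 1
√(o(151, -145) + O(-20 + 45)) = √(24*(-145)/(-1 + 12*151) + 1) = √(24*(-145)/(-1 + 1812) + 1) = √(24*(-145)/1811 + 1) = √(24*(-145)*(1/1811) + 1) = √(-3480/1811 + 1) = √(-1669/1811) = I*√3022559/1811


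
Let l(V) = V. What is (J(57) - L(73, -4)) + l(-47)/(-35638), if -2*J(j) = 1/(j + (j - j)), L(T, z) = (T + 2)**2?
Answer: -5713224445/1015683 ≈ -5625.0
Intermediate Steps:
L(T, z) = (2 + T)**2
J(j) = -1/(2*j) (J(j) = -1/(2*(j + (j - j))) = -1/(2*(j + 0)) = -1/(2*j))
(J(57) - L(73, -4)) + l(-47)/(-35638) = (-1/2/57 - (2 + 73)**2) - 47/(-35638) = (-1/2*1/57 - 1*75**2) - 47*(-1/35638) = (-1/114 - 1*5625) + 47/35638 = (-1/114 - 5625) + 47/35638 = -641251/114 + 47/35638 = -5713224445/1015683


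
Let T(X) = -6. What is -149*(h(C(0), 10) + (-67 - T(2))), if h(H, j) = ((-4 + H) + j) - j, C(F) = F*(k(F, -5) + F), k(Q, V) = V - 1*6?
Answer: 9685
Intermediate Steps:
k(Q, V) = -6 + V (k(Q, V) = V - 6 = -6 + V)
C(F) = F*(-11 + F) (C(F) = F*((-6 - 5) + F) = F*(-11 + F))
h(H, j) = -4 + H (h(H, j) = (-4 + H + j) - j = -4 + H)
-149*(h(C(0), 10) + (-67 - T(2))) = -149*((-4 + 0*(-11 + 0)) + (-67 - 1*(-6))) = -149*((-4 + 0*(-11)) + (-67 + 6)) = -149*((-4 + 0) - 61) = -149*(-4 - 61) = -149*(-65) = 9685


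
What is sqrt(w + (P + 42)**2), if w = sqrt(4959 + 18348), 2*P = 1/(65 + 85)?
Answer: sqrt(158785201 + 90000*sqrt(23307))/300 ≈ 43.783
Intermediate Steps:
P = 1/300 (P = 1/(2*(65 + 85)) = (1/2)/150 = (1/2)*(1/150) = 1/300 ≈ 0.0033333)
w = sqrt(23307) ≈ 152.67
sqrt(w + (P + 42)**2) = sqrt(sqrt(23307) + (1/300 + 42)**2) = sqrt(sqrt(23307) + (12601/300)**2) = sqrt(sqrt(23307) + 158785201/90000) = sqrt(158785201/90000 + sqrt(23307))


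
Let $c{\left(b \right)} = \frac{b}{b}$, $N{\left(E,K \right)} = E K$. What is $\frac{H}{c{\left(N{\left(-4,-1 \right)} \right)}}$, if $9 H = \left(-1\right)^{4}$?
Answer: $\frac{1}{9} \approx 0.11111$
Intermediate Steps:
$c{\left(b \right)} = 1$
$H = \frac{1}{9}$ ($H = \frac{\left(-1\right)^{4}}{9} = \frac{1}{9} \cdot 1 = \frac{1}{9} \approx 0.11111$)
$\frac{H}{c{\left(N{\left(-4,-1 \right)} \right)}} = \frac{1}{9 \cdot 1} = \frac{1}{9} \cdot 1 = \frac{1}{9}$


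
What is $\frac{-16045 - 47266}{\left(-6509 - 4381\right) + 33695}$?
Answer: $- \frac{63311}{22805} \approx -2.7762$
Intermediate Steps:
$\frac{-16045 - 47266}{\left(-6509 - 4381\right) + 33695} = - \frac{63311}{-10890 + 33695} = - \frac{63311}{22805}$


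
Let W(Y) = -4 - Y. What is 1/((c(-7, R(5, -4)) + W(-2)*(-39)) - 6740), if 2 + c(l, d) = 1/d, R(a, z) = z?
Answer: -4/26657 ≈ -0.00015005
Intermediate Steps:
c(l, d) = -2 + 1/d
1/((c(-7, R(5, -4)) + W(-2)*(-39)) - 6740) = 1/(((-2 + 1/(-4)) + (-4 - 1*(-2))*(-39)) - 6740) = 1/(((-2 - 1/4) + (-4 + 2)*(-39)) - 6740) = 1/((-9/4 - 2*(-39)) - 6740) = 1/((-9/4 + 78) - 6740) = 1/(303/4 - 6740) = 1/(-26657/4) = -4/26657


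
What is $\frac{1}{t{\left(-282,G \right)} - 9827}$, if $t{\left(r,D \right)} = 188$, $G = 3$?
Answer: $- \frac{1}{9639} \approx -0.00010375$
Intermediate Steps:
$\frac{1}{t{\left(-282,G \right)} - 9827} = \frac{1}{188 - 9827} = \frac{1}{-9639} = - \frac{1}{9639}$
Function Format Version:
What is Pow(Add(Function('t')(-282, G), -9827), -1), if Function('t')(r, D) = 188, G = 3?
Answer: Rational(-1, 9639) ≈ -0.00010375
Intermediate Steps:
Pow(Add(Function('t')(-282, G), -9827), -1) = Pow(Add(188, -9827), -1) = Pow(-9639, -1) = Rational(-1, 9639)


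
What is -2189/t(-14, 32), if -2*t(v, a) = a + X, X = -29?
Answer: 4378/3 ≈ 1459.3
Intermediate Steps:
t(v, a) = 29/2 - a/2 (t(v, a) = -(a - 29)/2 = -(-29 + a)/2 = 29/2 - a/2)
-2189/t(-14, 32) = -2189/(29/2 - ½*32) = -2189/(29/2 - 16) = -2189/(-3/2) = -2189*(-⅔) = 4378/3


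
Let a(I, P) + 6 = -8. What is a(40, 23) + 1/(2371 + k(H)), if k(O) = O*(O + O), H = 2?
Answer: -33305/2379 ≈ -14.000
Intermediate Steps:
a(I, P) = -14 (a(I, P) = -6 - 8 = -14)
k(O) = 2*O**2 (k(O) = O*(2*O) = 2*O**2)
a(40, 23) + 1/(2371 + k(H)) = -14 + 1/(2371 + 2*2**2) = -14 + 1/(2371 + 2*4) = -14 + 1/(2371 + 8) = -14 + 1/2379 = -33305/2379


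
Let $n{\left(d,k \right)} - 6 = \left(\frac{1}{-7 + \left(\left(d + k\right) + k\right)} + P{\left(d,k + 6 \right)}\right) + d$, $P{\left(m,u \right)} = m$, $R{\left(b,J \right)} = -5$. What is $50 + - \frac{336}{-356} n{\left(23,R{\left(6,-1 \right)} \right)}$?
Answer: $\frac{8832}{89} \approx 99.236$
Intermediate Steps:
$n{\left(d,k \right)} = 6 + \frac{1}{-7 + d + 2 k} + 2 d$ ($n{\left(d,k \right)} = 6 + \left(\left(\frac{1}{-7 + \left(\left(d + k\right) + k\right)} + d\right) + d\right) = 6 + \left(\left(\frac{1}{-7 + \left(d + 2 k\right)} + d\right) + d\right) = 6 + \left(\left(\frac{1}{-7 + d + 2 k} + d\right) + d\right) = 6 + \left(\left(d + \frac{1}{-7 + d + 2 k}\right) + d\right) = 6 + \left(\frac{1}{-7 + d + 2 k} + 2 d\right) = 6 + \frac{1}{-7 + d + 2 k} + 2 d$)
$50 + - \frac{336}{-356} n{\left(23,R{\left(6,-1 \right)} \right)} = 50 + - \frac{336}{-356} \frac{-41 - 184 + 2 \cdot 23^{2} + 12 \left(-5\right) + 4 \cdot 23 \left(-5\right)}{-7 + 23 + 2 \left(-5\right)} = 50 + \left(-336\right) \left(- \frac{1}{356}\right) \frac{-41 - 184 + 2 \cdot 529 - 60 - 460}{-7 + 23 - 10} = 50 + \frac{84 \frac{-41 - 184 + 1058 - 60 - 460}{6}}{89} = 50 + \frac{84 \cdot \frac{1}{6} \cdot 313}{89} = 50 + \frac{84}{89} \cdot \frac{313}{6} = 50 + \frac{4382}{89} = \frac{8832}{89}$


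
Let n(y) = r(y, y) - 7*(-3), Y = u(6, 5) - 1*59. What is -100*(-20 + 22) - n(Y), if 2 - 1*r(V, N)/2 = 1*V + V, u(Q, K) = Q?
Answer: -437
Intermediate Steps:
r(V, N) = 4 - 4*V (r(V, N) = 4 - 2*(1*V + V) = 4 - 2*(V + V) = 4 - 4*V)
Y = -53 (Y = 6 - 1*59 = 6 - 59 = -53)
n(y) = 25 - 4*y (n(y) = (4 - 4*y) - 7*(-3) = (4 - 4*y) + 21 = 25 - 4*y)
-100*(-20 + 22) - n(Y) = -100*(-20 + 22) - (25 - 4*(-53)) = -100*2 - (25 + 212) = -200 - 1*237 = -200 - 237 = -437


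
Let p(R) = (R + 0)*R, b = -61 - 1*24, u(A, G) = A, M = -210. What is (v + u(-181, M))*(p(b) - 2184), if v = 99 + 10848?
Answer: 54271406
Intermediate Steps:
v = 10947
b = -85 (b = -61 - 24 = -85)
p(R) = R² (p(R) = R*R = R²)
(v + u(-181, M))*(p(b) - 2184) = (10947 - 181)*((-85)² - 2184) = 10766*(7225 - 2184) = 10766*5041 = 54271406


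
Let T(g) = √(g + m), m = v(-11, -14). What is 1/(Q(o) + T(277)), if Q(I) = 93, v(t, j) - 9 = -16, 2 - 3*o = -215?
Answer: 31/2793 - √30/2793 ≈ 0.0091381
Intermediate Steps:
o = 217/3 (o = ⅔ - ⅓*(-215) = ⅔ + 215/3 = 217/3 ≈ 72.333)
v(t, j) = -7 (v(t, j) = 9 - 16 = -7)
m = -7
T(g) = √(-7 + g) (T(g) = √(g - 7) = √(-7 + g))
1/(Q(o) + T(277)) = 1/(93 + √(-7 + 277)) = 1/(93 + √270) = 1/(93 + 3*√30)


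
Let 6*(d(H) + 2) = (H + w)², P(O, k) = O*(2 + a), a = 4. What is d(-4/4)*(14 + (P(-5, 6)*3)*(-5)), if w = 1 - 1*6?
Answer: 1856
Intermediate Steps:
w = -5 (w = 1 - 6 = -5)
P(O, k) = 6*O (P(O, k) = O*(2 + 4) = O*6 = 6*O)
d(H) = -2 + (-5 + H)²/6 (d(H) = -2 + (H - 5)²/6 = -2 + (-5 + H)²/6)
d(-4/4)*(14 + (P(-5, 6)*3)*(-5)) = (-2 + (-5 - 4/4)²/6)*(14 + ((6*(-5))*3)*(-5)) = (-2 + (-5 - 4*¼)²/6)*(14 - 30*3*(-5)) = (-2 + (-5 - 1)²/6)*(14 - 90*(-5)) = (-2 + (⅙)*(-6)²)*(14 + 450) = (-2 + (⅙)*36)*464 = (-2 + 6)*464 = 4*464 = 1856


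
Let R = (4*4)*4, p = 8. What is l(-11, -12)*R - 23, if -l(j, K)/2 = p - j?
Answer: -2455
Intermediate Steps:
R = 64 (R = 16*4 = 64)
l(j, K) = -16 + 2*j (l(j, K) = -2*(8 - j) = -16 + 2*j)
l(-11, -12)*R - 23 = (-16 + 2*(-11))*64 - 23 = (-16 - 22)*64 - 23 = -38*64 - 23 = -2432 - 23 = -2455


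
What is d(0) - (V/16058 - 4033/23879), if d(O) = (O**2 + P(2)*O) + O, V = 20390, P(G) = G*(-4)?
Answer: -211065448/191724491 ≈ -1.1009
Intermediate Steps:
P(G) = -4*G
d(O) = O**2 - 7*O (d(O) = (O**2 + (-4*2)*O) + O = (O**2 - 8*O) + O = O**2 - 7*O)
d(0) - (V/16058 - 4033/23879) = 0*(-7 + 0) - (20390/16058 - 4033/23879) = 0*(-7) - (20390*(1/16058) - 4033*1/23879) = 0 - (10195/8029 - 4033/23879) = 0 - 1*211065448/191724491 = 0 - 211065448/191724491 = -211065448/191724491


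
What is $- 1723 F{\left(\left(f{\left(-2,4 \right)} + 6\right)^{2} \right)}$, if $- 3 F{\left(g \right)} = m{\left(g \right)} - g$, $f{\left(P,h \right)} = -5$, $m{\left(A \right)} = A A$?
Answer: $0$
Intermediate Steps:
$m{\left(A \right)} = A^{2}$
$F{\left(g \right)} = - \frac{g^{2}}{3} + \frac{g}{3}$ ($F{\left(g \right)} = - \frac{g^{2} - g}{3} = - \frac{g^{2}}{3} + \frac{g}{3}$)
$- 1723 F{\left(\left(f{\left(-2,4 \right)} + 6\right)^{2} \right)} = - 1723 \frac{\left(-5 + 6\right)^{2} \left(1 - \left(-5 + 6\right)^{2}\right)}{3} = - 1723 \frac{1^{2} \left(1 - 1^{2}\right)}{3} = - 1723 \cdot \frac{1}{3} \cdot 1 \left(1 - 1\right) = - 1723 \cdot \frac{1}{3} \cdot 1 \cdot 0 = \left(-1723\right) 0 = 0$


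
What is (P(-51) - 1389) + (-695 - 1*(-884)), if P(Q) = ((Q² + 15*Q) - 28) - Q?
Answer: 659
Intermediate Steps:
P(Q) = -28 + Q² + 14*Q (P(Q) = (-28 + Q² + 15*Q) - Q = -28 + Q² + 14*Q)
(P(-51) - 1389) + (-695 - 1*(-884)) = ((-28 + (-51)² + 14*(-51)) - 1389) + (-695 - 1*(-884)) = ((-28 + 2601 - 714) - 1389) + (-695 + 884) = (1859 - 1389) + 189 = 470 + 189 = 659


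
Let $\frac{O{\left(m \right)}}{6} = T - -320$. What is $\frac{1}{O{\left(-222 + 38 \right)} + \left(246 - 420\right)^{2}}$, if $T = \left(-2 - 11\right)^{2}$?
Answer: $\frac{1}{33210} \approx 3.0111 \cdot 10^{-5}$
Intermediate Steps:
$T = 169$ ($T = \left(-13\right)^{2} = 169$)
$O{\left(m \right)} = 2934$ ($O{\left(m \right)} = 6 \left(169 - -320\right) = 6 \left(169 + 320\right) = 6 \cdot 489 = 2934$)
$\frac{1}{O{\left(-222 + 38 \right)} + \left(246 - 420\right)^{2}} = \frac{1}{2934 + \left(246 - 420\right)^{2}} = \frac{1}{2934 + \left(-174\right)^{2}} = \frac{1}{2934 + 30276} = \frac{1}{33210}$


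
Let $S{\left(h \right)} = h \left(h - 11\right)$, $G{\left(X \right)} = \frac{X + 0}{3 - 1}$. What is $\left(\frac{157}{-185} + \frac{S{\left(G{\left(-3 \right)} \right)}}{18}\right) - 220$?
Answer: $- \frac{975943}{4440} \approx -219.81$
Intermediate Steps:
$G{\left(X \right)} = \frac{X}{2}$
$S{\left(h \right)} = h \left(-11 + h\right)$
$\left(\frac{157}{-185} + \frac{S{\left(G{\left(-3 \right)} \right)}}{18}\right) - 220 = \left(\frac{157}{-185} + \frac{\frac{1}{2} \left(-3\right) \left(-11 + \frac{1}{2} \left(-3\right)\right)}{18}\right) - 220 = \left(157 \left(- \frac{1}{185}\right) + - \frac{3 \left(-11 - \frac{3}{2}\right)}{2} \cdot \frac{1}{18}\right) - 220 = \left(- \frac{157}{185} + \left(- \frac{3}{2}\right) \left(- \frac{25}{2}\right) \frac{1}{18}\right) - 220 = \left(- \frac{157}{185} + \frac{75}{4} \cdot \frac{1}{18}\right) - 220 = \left(- \frac{157}{185} + \frac{25}{24}\right) - 220 = \frac{857}{4440} - 220 = - \frac{975943}{4440}$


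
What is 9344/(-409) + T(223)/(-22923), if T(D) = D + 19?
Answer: -214291490/9375507 ≈ -22.857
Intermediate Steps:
T(D) = 19 + D
9344/(-409) + T(223)/(-22923) = 9344/(-409) + (19 + 223)/(-22923) = 9344*(-1/409) + 242*(-1/22923) = -9344/409 - 242/22923 = -214291490/9375507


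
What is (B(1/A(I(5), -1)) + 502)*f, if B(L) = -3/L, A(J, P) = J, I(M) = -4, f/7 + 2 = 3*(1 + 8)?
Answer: 89950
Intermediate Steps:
f = 175 (f = -14 + 7*(3*(1 + 8)) = -14 + 7*(3*9) = -14 + 7*27 = -14 + 189 = 175)
(B(1/A(I(5), -1)) + 502)*f = (-3/(1/(-4)) + 502)*175 = (-3/(-¼) + 502)*175 = (-3*(-4) + 502)*175 = (12 + 502)*175 = 514*175 = 89950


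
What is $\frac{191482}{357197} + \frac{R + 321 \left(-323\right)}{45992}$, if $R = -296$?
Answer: $- \frac{28334346719}{16428204424} \approx -1.7247$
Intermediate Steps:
$\frac{191482}{357197} + \frac{R + 321 \left(-323\right)}{45992} = \frac{191482}{357197} + \frac{-296 + 321 \left(-323\right)}{45992} = 191482 \cdot \frac{1}{357197} + \left(-296 - 103683\right) \frac{1}{45992} = \frac{191482}{357197} - \frac{103979}{45992} = - \frac{28334346719}{16428204424}$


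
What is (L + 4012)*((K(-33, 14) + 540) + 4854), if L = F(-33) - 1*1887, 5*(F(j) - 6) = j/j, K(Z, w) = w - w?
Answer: 57478464/5 ≈ 1.1496e+7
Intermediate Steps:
K(Z, w) = 0
F(j) = 31/5 (F(j) = 6 + (j/j)/5 = 6 + (1/5)*1 = 6 + 1/5 = 31/5)
L = -9404/5 (L = 31/5 - 1*1887 = 31/5 - 1887 = -9404/5 ≈ -1880.8)
(L + 4012)*((K(-33, 14) + 540) + 4854) = (-9404/5 + 4012)*((0 + 540) + 4854) = 10656*(540 + 4854)/5 = (10656/5)*5394 = 57478464/5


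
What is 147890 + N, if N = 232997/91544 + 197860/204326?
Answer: 1383160726512511/9352409672 ≈ 1.4789e+5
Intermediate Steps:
N = 32860120431/9352409672 (N = 232997*(1/91544) + 197860*(1/204326) = 232997/91544 + 98930/102163 = 32860120431/9352409672 ≈ 3.5135)
147890 + N = 147890 + 32860120431/9352409672 = 1383160726512511/9352409672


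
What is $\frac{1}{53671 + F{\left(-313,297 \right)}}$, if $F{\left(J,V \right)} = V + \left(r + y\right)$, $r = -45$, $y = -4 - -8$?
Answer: $\frac{1}{53927} \approx 1.8544 \cdot 10^{-5}$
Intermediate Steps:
$y = 4$ ($y = -4 + 8 = 4$)
$F{\left(J,V \right)} = -41 + V$ ($F{\left(J,V \right)} = V + \left(-45 + 4\right) = V - 41 = -41 + V$)
$\frac{1}{53671 + F{\left(-313,297 \right)}} = \frac{1}{53671 + \left(-41 + 297\right)} = \frac{1}{53671 + 256} = \frac{1}{53927}$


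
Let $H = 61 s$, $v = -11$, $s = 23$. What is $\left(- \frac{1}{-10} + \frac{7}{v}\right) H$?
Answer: $- \frac{82777}{110} \approx -752.52$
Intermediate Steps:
$H = 1403$ ($H = 61 \cdot 23 = 1403$)
$\left(- \frac{1}{-10} + \frac{7}{v}\right) H = \left(- \frac{1}{-10} + \frac{7}{-11}\right) 1403 = \left(\left(-1\right) \left(- \frac{1}{10}\right) + 7 \left(- \frac{1}{11}\right)\right) 1403 = \left(\frac{1}{10} - \frac{7}{11}\right) 1403 = \left(- \frac{59}{110}\right) 1403 = - \frac{82777}{110}$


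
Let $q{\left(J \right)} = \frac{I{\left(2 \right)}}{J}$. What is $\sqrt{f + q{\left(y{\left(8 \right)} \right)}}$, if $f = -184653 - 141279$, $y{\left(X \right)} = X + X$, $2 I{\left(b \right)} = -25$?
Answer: $\frac{i \sqrt{20859698}}{8} \approx 570.91 i$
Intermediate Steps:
$I{\left(b \right)} = - \frac{25}{2}$ ($I{\left(b \right)} = \frac{1}{2} \left(-25\right) = - \frac{25}{2}$)
$y{\left(X \right)} = 2 X$
$q{\left(J \right)} = - \frac{25}{2 J}$
$f = -325932$ ($f = -184653 - 141279 = -325932$)
$\sqrt{f + q{\left(y{\left(8 \right)} \right)}} = \sqrt{-325932 - \frac{25}{2 \cdot 2 \cdot 8}} = \sqrt{-325932 - \frac{25}{2 \cdot 16}} = \sqrt{-325932 - \frac{25}{32}} = \sqrt{- \frac{10429849}{32}} = \frac{i \sqrt{20859698}}{8}$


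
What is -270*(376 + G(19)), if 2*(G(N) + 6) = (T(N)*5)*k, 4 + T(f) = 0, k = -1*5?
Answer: -113400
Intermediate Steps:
k = -5
T(f) = -4 (T(f) = -4 + 0 = -4)
G(N) = 44 (G(N) = -6 + (-4*5*(-5))/2 = -6 + (-20*(-5))/2 = -6 + (½)*100 = -6 + 50 = 44)
-270*(376 + G(19)) = -270*(376 + 44) = -270*420 = -113400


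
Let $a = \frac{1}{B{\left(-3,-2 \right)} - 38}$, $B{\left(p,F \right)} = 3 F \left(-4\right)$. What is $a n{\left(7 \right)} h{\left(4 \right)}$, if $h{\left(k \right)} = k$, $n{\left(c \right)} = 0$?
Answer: $0$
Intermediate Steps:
$B{\left(p,F \right)} = - 12 F$
$a = - \frac{1}{14}$ ($a = \frac{1}{\left(-12\right) \left(-2\right) - 38} = \frac{1}{24 - 38} = \frac{1}{-14} = - \frac{1}{14} \approx -0.071429$)
$a n{\left(7 \right)} h{\left(4 \right)} = \left(- \frac{1}{14}\right) 0 \cdot 4 = 0 \cdot 4 = 0$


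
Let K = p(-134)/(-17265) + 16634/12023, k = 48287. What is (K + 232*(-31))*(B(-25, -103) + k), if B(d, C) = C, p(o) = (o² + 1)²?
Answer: -258722538035363288/207577095 ≈ -1.2464e+9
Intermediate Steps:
p(o) = (1 + o²)²
K = -3876575440517/207577095 (K = (1 + (-134)²)²/(-17265) + 16634/12023 = (1 + 17956)²*(-1/17265) + 16634*(1/12023) = 17957²*(-1/17265) + 16634/12023 = 322453849*(-1/17265) + 16634/12023 = -322453849/17265 + 16634/12023 = -3876575440517/207577095 ≈ -18675.)
(K + 232*(-31))*(B(-25, -103) + k) = (-3876575440517/207577095 + 232*(-31))*(-103 + 48287) = (-3876575440517/207577095 - 7192)*48184 = -5369469907757/207577095*48184 = -258722538035363288/207577095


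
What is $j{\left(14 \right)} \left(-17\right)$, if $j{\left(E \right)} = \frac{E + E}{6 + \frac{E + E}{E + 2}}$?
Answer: $- \frac{1904}{31} \approx -61.419$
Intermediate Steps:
$j{\left(E \right)} = \frac{2 E}{6 + \frac{2 E}{2 + E}}$
$j{\left(14 \right)} \left(-17\right) = \frac{1}{2} \cdot 14 \frac{1}{3 + 2 \cdot 14} \left(2 + 14\right) \left(-17\right) = \frac{1}{2} \cdot 14 \frac{1}{3 + 28} \cdot 16 \left(-17\right) = \frac{1}{2} \cdot 14 \cdot \frac{1}{31} \cdot 16 \left(-17\right) = \frac{112}{31} \left(-17\right) = - \frac{1904}{31}$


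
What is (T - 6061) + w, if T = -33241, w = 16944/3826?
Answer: -75176254/1913 ≈ -39298.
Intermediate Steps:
w = 8472/1913 (w = 16944*(1/3826) = 8472/1913 ≈ 4.4286)
(T - 6061) + w = (-33241 - 6061) + 8472/1913 = -39302 + 8472/1913 = -75176254/1913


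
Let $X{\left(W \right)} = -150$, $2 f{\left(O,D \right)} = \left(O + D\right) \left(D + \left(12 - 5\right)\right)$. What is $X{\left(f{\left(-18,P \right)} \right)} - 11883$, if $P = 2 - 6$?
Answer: $-12033$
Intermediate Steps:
$P = -4$ ($P = 2 - 6 = -4$)
$f{\left(O,D \right)} = \frac{\left(7 + D\right) \left(D + O\right)}{2}$ ($f{\left(O,D \right)} = \frac{\left(O + D\right) \left(D + \left(12 - 5\right)\right)}{2} = \frac{\left(D + O\right) \left(D + 7\right)}{2} = \frac{\left(D + O\right) \left(7 + D\right)}{2} = \frac{\left(7 + D\right) \left(D + O\right)}{2}$)
$X{\left(f{\left(-18,P \right)} \right)} - 11883 = -150 - 11883 = -12033$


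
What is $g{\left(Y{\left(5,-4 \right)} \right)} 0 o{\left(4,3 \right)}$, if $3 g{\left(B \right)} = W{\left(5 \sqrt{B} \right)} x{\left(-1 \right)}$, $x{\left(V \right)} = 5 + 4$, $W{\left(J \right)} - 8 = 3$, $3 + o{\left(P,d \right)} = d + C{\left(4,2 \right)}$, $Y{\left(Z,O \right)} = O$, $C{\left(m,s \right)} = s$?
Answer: $0$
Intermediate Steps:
$o{\left(P,d \right)} = -1 + d$ ($o{\left(P,d \right)} = -3 + \left(d + 2\right) = -3 + \left(2 + d\right) = -1 + d$)
$W{\left(J \right)} = 11$ ($W{\left(J \right)} = 8 + 3 = 11$)
$x{\left(V \right)} = 9$
$g{\left(B \right)} = 33$ ($g{\left(B \right)} = \frac{11 \cdot 9}{3} = \frac{1}{3} \cdot 99 = 33$)
$g{\left(Y{\left(5,-4 \right)} \right)} 0 o{\left(4,3 \right)} = 33 \cdot 0 \left(-1 + 3\right) = 0 \cdot 2 = 0$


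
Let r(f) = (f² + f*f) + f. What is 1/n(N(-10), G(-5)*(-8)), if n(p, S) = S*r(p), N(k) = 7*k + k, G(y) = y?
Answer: 1/508800 ≈ 1.9654e-6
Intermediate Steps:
N(k) = 8*k
r(f) = f + 2*f² (r(f) = (f² + f²) + f = 2*f² + f = f + 2*f²)
n(p, S) = S*p*(1 + 2*p) (n(p, S) = S*(p*(1 + 2*p)) = S*p*(1 + 2*p))
1/n(N(-10), G(-5)*(-8)) = 1/((-5*(-8))*(8*(-10))*(1 + 2*(8*(-10)))) = 1/(40*(-80)*(1 + 2*(-80))) = 1/(40*(-80)*(1 - 160)) = 1/(40*(-80)*(-159)) = 1/508800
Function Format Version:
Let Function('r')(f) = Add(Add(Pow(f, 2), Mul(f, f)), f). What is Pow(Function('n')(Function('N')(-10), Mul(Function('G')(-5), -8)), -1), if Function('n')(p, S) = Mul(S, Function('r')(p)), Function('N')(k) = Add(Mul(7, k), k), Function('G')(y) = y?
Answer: Rational(1, 508800) ≈ 1.9654e-6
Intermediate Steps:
Function('N')(k) = Mul(8, k)
Function('r')(f) = Add(f, Mul(2, Pow(f, 2))) (Function('r')(f) = Add(Add(Pow(f, 2), Pow(f, 2)), f) = Add(Mul(2, Pow(f, 2)), f) = Add(f, Mul(2, Pow(f, 2))))
Function('n')(p, S) = Mul(S, p, Add(1, Mul(2, p))) (Function('n')(p, S) = Mul(S, Mul(p, Add(1, Mul(2, p)))) = Mul(S, p, Add(1, Mul(2, p))))
Pow(Function('n')(Function('N')(-10), Mul(Function('G')(-5), -8)), -1) = Pow(Mul(Mul(-5, -8), Mul(8, -10), Add(1, Mul(2, Mul(8, -10)))), -1) = Pow(Mul(40, -80, Add(1, Mul(2, -80))), -1) = Pow(Mul(40, -80, Add(1, -160)), -1) = Pow(Mul(40, -80, -159), -1) = Pow(508800, -1) = Rational(1, 508800)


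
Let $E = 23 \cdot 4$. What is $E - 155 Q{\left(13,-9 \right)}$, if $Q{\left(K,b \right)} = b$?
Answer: $1487$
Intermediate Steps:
$E = 92$
$E - 155 Q{\left(13,-9 \right)} = 92 - -1395 = 92 + 1395 = 1487$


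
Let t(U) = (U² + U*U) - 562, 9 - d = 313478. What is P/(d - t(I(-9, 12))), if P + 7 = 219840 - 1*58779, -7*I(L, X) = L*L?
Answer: -7891646/15345565 ≈ -0.51426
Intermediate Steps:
I(L, X) = -L²/7 (I(L, X) = -L*L/7 = -L²/7)
d = -313469 (d = 9 - 1*313478 = 9 - 313478 = -313469)
P = 161054 (P = -7 + (219840 - 1*58779) = -7 + (219840 - 58779) = -7 + 161061 = 161054)
t(U) = -562 + 2*U² (t(U) = (U² + U²) - 562 = 2*U² - 562 = -562 + 2*U²)
P/(d - t(I(-9, 12))) = 161054/(-313469 - (-562 + 2*(-⅐*(-9)²)²)) = 161054/(-313469 - (-562 + 2*(-⅐*81)²)) = 161054/(-313469 - (-562 + 2*(-81/7)²)) = 161054/(-313469 - (-562 + 2*(6561/49))) = 161054/(-313469 - (-562 + 13122/49)) = 161054/(-313469 - 1*(-14416/49)) = 161054/(-313469 + 14416/49) = 161054/(-15345565/49) = 161054*(-49/15345565) = -7891646/15345565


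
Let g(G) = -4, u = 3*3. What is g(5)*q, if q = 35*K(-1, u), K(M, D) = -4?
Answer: 560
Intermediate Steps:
u = 9
q = -140 (q = 35*(-4) = -140)
g(5)*q = -4*(-140) = 560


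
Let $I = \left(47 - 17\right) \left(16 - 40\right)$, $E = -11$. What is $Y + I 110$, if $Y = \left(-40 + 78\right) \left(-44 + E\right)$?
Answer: $-81290$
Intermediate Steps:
$Y = -2090$ ($Y = \left(-40 + 78\right) \left(-44 - 11\right) = 38 \left(-55\right) = -2090$)
$I = -720$ ($I = 30 \left(-24\right) = -720$)
$Y + I 110 = -2090 - 79200 = -81290$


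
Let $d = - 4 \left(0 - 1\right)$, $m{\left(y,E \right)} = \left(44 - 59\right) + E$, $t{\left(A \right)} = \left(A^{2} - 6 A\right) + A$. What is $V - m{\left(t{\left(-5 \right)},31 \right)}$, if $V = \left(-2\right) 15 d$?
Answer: $-136$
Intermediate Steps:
$t{\left(A \right)} = A^{2} - 5 A$
$m{\left(y,E \right)} = -15 + E$
$d = 4$ ($d = \left(-4\right) \left(-1\right) = 4$)
$V = -120$ ($V = \left(-2\right) 15 \cdot 4 = \left(-30\right) 4 = -120$)
$V - m{\left(t{\left(-5 \right)},31 \right)} = -120 - \left(-15 + 31\right) = -120 - 16 = -136$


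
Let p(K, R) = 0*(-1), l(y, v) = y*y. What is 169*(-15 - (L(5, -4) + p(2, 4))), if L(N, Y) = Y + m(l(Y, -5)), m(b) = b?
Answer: -4563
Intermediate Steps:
l(y, v) = y**2
p(K, R) = 0
L(N, Y) = Y + Y**2
169*(-15 - (L(5, -4) + p(2, 4))) = 169*(-15 - (-4*(1 - 4) + 0)) = 169*(-15 - (-4*(-3) + 0)) = 169*(-15 - (12 + 0)) = 169*(-15 - 1*12) = 169*(-15 - 12) = 169*(-27) = -4563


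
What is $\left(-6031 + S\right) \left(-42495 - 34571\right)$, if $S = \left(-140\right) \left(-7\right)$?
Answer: $389260366$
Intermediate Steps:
$S = 980$
$\left(-6031 + S\right) \left(-42495 - 34571\right) = \left(-6031 + 980\right) \left(-42495 - 34571\right) = \left(-5051\right) \left(-77066\right) = 389260366$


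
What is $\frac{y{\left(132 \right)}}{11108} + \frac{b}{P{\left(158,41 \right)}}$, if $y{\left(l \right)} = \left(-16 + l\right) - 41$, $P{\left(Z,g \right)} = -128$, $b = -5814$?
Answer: $\frac{8073939}{177728} \approx 45.429$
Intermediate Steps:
$y{\left(l \right)} = -57 + l$
$\frac{y{\left(132 \right)}}{11108} + \frac{b}{P{\left(158,41 \right)}} = \frac{-57 + 132}{11108} - \frac{5814}{-128} = 75 \cdot \frac{1}{11108} - - \frac{2907}{64} = \frac{75}{11108} + \frac{2907}{64} = \frac{8073939}{177728}$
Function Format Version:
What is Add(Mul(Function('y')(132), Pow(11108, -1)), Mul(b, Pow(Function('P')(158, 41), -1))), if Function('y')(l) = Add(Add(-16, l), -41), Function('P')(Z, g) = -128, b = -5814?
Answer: Rational(8073939, 177728) ≈ 45.429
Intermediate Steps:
Function('y')(l) = Add(-57, l)
Add(Mul(Function('y')(132), Pow(11108, -1)), Mul(b, Pow(Function('P')(158, 41), -1))) = Add(Mul(Add(-57, 132), Pow(11108, -1)), Mul(-5814, Pow(-128, -1))) = Add(Mul(75, Rational(1, 11108)), Mul(-5814, Rational(-1, 128))) = Add(Rational(75, 11108), Rational(2907, 64)) = Rational(8073939, 177728)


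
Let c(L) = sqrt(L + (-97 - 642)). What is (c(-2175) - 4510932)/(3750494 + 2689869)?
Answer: -4510932/6440363 + I*sqrt(2914)/6440363 ≈ -0.70042 + 8.3817e-6*I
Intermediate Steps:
c(L) = sqrt(-739 + L) (c(L) = sqrt(L - 739) = sqrt(-739 + L))
(c(-2175) - 4510932)/(3750494 + 2689869) = (sqrt(-739 - 2175) - 4510932)/(3750494 + 2689869) = (sqrt(-2914) - 4510932)/6440363 = (I*sqrt(2914) - 4510932)*(1/6440363) = (-4510932 + I*sqrt(2914))*(1/6440363) = -4510932/6440363 + I*sqrt(2914)/6440363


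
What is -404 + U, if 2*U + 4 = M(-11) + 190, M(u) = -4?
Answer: -313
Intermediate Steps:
U = 91 (U = -2 + (-4 + 190)/2 = -2 + (1/2)*186 = -2 + 93 = 91)
-404 + U = -404 + 91 = -313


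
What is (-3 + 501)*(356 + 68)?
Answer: 211152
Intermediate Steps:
(-3 + 501)*(356 + 68) = 498*424 = 211152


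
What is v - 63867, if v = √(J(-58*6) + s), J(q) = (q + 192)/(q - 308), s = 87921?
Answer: -63867 + 7*√12064947/82 ≈ -63571.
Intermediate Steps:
J(q) = (192 + q)/(-308 + q)
v = 7*√12064947/82 (v = √((192 - 58*6)/(-308 - 58*6) + 87921) = √((192 - 348)/(-308 - 348) + 87921) = √(-156/(-656) + 87921) = √(-1/656*(-156) + 87921) = √(39/164 + 87921) = √(14419083/164) = 7*√12064947/82 ≈ 296.52)
v - 63867 = 7*√12064947/82 - 63867 = -63867 + 7*√12064947/82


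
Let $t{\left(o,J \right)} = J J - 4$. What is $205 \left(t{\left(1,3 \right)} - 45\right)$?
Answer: $-8200$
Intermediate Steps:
$t{\left(o,J \right)} = -4 + J^{2}$ ($t{\left(o,J \right)} = J^{2} - 4 = -4 + J^{2}$)
$205 \left(t{\left(1,3 \right)} - 45\right) = 205 \left(\left(-4 + 3^{2}\right) - 45\right) = 205 \left(\left(-4 + 9\right) - 45\right) = 205 \left(5 - 45\right) = 205 \left(-40\right) = -8200$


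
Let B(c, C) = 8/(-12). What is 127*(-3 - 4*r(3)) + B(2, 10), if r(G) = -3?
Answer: 3427/3 ≈ 1142.3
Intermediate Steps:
B(c, C) = -⅔ (B(c, C) = 8*(-1/12) = -⅔)
127*(-3 - 4*r(3)) + B(2, 10) = 127*(-3 - 4*(-3)) - ⅔ = 127*(-3 + 12) - ⅔ = 127*9 - ⅔ = 1143 - ⅔ = 3427/3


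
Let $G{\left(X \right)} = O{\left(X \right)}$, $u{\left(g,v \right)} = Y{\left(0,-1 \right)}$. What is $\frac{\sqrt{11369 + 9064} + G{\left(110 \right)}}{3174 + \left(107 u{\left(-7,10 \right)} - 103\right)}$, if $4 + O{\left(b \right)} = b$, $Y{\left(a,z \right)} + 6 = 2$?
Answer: $\frac{106}{2643} + \frac{7 \sqrt{417}}{2643} \approx 0.09419$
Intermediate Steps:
$Y{\left(a,z \right)} = -4$ ($Y{\left(a,z \right)} = -6 + 2 = -4$)
$u{\left(g,v \right)} = -4$
$O{\left(b \right)} = -4 + b$
$G{\left(X \right)} = -4 + X$
$\frac{\sqrt{11369 + 9064} + G{\left(110 \right)}}{3174 + \left(107 u{\left(-7,10 \right)} - 103\right)} = \frac{\sqrt{11369 + 9064} + \left(-4 + 110\right)}{3174 + \left(107 \left(-4\right) - 103\right)} = \frac{\sqrt{20433} + 106}{3174 - 531} = \frac{7 \sqrt{417} + 106}{3174 - 531} = \frac{106 + 7 \sqrt{417}}{2643} = \left(106 + 7 \sqrt{417}\right) \frac{1}{2643} = \frac{106}{2643} + \frac{7 \sqrt{417}}{2643}$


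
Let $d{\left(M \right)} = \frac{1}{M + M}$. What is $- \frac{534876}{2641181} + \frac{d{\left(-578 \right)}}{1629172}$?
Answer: $- \frac{1007344185730013}{4974196480744592} \approx -0.20251$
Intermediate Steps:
$d{\left(M \right)} = \frac{1}{2 M}$
$- \frac{534876}{2641181} + \frac{d{\left(-578 \right)}}{1629172} = - \frac{534876}{2641181} + \frac{\frac{1}{2} \frac{1}{-578}}{1629172} = \left(-534876\right) \frac{1}{2641181} + \frac{1}{2} \left(- \frac{1}{578}\right) \frac{1}{1629172} = - \frac{534876}{2641181} - \frac{1}{1883322832} = - \frac{1007344185730013}{4974196480744592}$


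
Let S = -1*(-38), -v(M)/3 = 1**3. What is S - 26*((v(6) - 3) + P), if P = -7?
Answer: 376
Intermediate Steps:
v(M) = -3 (v(M) = -3*1**3 = -3*1 = -3)
S = 38
S - 26*((v(6) - 3) + P) = 38 - 26*((-3 - 3) - 7) = 38 - 26*(-6 - 7) = 38 - 26*(-13) = 38 + 338 = 376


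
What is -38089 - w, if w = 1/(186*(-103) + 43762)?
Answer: -937141757/24604 ≈ -38089.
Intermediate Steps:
w = 1/24604 (w = 1/(-19158 + 43762) = 1/24604 ≈ 4.0644e-5)
-38089 - w = -38089 - 1*1/24604 = -38089 - 1/24604 = -937141757/24604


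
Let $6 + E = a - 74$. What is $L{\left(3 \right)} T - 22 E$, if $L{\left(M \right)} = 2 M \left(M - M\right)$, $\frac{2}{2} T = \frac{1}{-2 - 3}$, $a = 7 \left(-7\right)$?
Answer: $2838$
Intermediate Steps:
$a = -49$
$T = - \frac{1}{5}$ ($T = \frac{1}{-2 - 3} = \frac{1}{-5} = - \frac{1}{5} \approx -0.2$)
$L{\left(M \right)} = 0$ ($L{\left(M \right)} = 2 M 0 = 0$)
$E = -129$ ($E = -6 - 123 = -129$)
$L{\left(3 \right)} T - 22 E = 0 \left(- \frac{1}{5}\right) - -2838 = 0 + 2838 = 2838$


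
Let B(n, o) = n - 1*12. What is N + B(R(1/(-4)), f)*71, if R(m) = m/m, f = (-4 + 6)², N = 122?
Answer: -659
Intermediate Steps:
f = 4 (f = 2² = 4)
R(m) = 1
B(n, o) = -12 + n (B(n, o) = n - 12 = -12 + n)
N + B(R(1/(-4)), f)*71 = 122 + (-12 + 1)*71 = 122 - 11*71 = 122 - 781 = -659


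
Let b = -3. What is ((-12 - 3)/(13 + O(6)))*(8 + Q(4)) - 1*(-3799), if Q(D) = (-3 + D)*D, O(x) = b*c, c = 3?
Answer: 3754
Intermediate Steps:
O(x) = -9 (O(x) = -3*3 = -9)
Q(D) = D*(-3 + D)
((-12 - 3)/(13 + O(6)))*(8 + Q(4)) - 1*(-3799) = ((-12 - 3)/(13 - 9))*(8 + 4*(-3 + 4)) - 1*(-3799) = (-15/4)*(8 + 4*1) + 3799 = (-15*1/4)*(8 + 4) + 3799 = -15/4*12 + 3799 = -45 + 3799 = 3754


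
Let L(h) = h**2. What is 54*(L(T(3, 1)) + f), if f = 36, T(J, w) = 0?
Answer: 1944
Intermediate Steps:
54*(L(T(3, 1)) + f) = 54*(0**2 + 36) = 54*(0 + 36) = 54*36 = 1944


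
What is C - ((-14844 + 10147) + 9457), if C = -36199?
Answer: -40959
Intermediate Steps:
C - ((-14844 + 10147) + 9457) = -36199 - ((-14844 + 10147) + 9457) = -36199 - (-4697 + 9457) = -36199 - 1*4760 = -36199 - 4760 = -40959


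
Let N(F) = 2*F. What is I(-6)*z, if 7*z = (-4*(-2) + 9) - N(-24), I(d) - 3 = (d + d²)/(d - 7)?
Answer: 45/7 ≈ 6.4286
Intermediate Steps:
I(d) = 3 + (d + d²)/(-7 + d) (I(d) = 3 + (d + d²)/(d - 7) = 3 + (d + d²)/(-7 + d))
z = 65/7 (z = ((-4*(-2) + 9) - 2*(-24))/7 = ((8 + 9) - 1*(-48))/7 = (17 + 48)/7 = (⅐)*65 = 65/7 ≈ 9.2857)
I(-6)*z = ((-21 + (-6)² + 4*(-6))/(-7 - 6))*(65/7) = ((-21 + 36 - 24)/(-13))*(65/7) = -1/13*(-9)*(65/7) = (9/13)*(65/7) = 45/7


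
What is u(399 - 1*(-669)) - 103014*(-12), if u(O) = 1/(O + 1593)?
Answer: 3289443049/2661 ≈ 1.2362e+6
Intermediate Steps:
u(O) = 1/(1593 + O)
u(399 - 1*(-669)) - 103014*(-12) = 1/(1593 + (399 - 1*(-669))) - 103014*(-12) = 1/(1593 + (399 + 669)) - 1*(-1236168) = 1/(1593 + 1068) + 1236168 = 1/2661 + 1236168 = 3289443049/2661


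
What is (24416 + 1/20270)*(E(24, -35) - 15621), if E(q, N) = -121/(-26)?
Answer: -40189355026805/105404 ≈ -3.8129e+8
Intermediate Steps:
E(q, N) = 121/26 (E(q, N) = -121*(-1/26) = 121/26)
(24416 + 1/20270)*(E(24, -35) - 15621) = (24416 + 1/20270)*(121/26 - 15621) = (24416 + 1/20270)*(-406025/26) = (494912321/20270)*(-406025/26) = -40189355026805/105404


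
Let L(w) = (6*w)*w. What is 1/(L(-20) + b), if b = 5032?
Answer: 1/7432 ≈ 0.00013455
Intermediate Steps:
L(w) = 6*w²
1/(L(-20) + b) = 1/(6*(-20)² + 5032) = 1/(6*400 + 5032) = 1/(2400 + 5032) = 1/7432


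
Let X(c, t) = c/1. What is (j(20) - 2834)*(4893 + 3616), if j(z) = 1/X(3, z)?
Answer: -72335009/3 ≈ -2.4112e+7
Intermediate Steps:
X(c, t) = c (X(c, t) = c*1 = c)
j(z) = ⅓ (j(z) = 1/3 = ⅓)
(j(20) - 2834)*(4893 + 3616) = (⅓ - 2834)*(4893 + 3616) = -8501/3*8509 = -72335009/3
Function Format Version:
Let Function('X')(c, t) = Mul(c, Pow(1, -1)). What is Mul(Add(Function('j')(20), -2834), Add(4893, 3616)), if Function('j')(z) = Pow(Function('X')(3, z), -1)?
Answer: Rational(-72335009, 3) ≈ -2.4112e+7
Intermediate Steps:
Function('X')(c, t) = c (Function('X')(c, t) = Mul(c, 1) = c)
Function('j')(z) = Rational(1, 3) (Function('j')(z) = Pow(3, -1) = Rational(1, 3))
Mul(Add(Function('j')(20), -2834), Add(4893, 3616)) = Mul(Add(Rational(1, 3), -2834), Add(4893, 3616)) = Mul(Rational(-8501, 3), 8509) = Rational(-72335009, 3)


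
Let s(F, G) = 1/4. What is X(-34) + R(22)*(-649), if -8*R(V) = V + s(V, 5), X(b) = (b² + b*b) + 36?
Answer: 132897/32 ≈ 4153.0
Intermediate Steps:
X(b) = 36 + 2*b² (X(b) = (b² + b²) + 36 = 2*b² + 36 = 36 + 2*b²)
s(F, G) = ¼
R(V) = -1/32 - V/8 (R(V) = -(V + ¼)/8 = -(¼ + V)/8 = -1/32 - V/8)
X(-34) + R(22)*(-649) = (36 + 2*(-34)²) + (-1/32 - ⅛*22)*(-649) = (36 + 2*1156) + (-1/32 - 11/4)*(-649) = (36 + 2312) - 89/32*(-649) = 2348 + 57761/32 = 132897/32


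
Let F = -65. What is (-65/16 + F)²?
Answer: 1221025/256 ≈ 4769.6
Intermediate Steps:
(-65/16 + F)² = (-65/16 - 65)² = (-1105/16)² = 1221025/256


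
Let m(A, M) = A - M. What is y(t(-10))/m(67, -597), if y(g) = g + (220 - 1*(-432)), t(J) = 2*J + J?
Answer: 311/332 ≈ 0.93675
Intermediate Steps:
t(J) = 3*J
y(g) = 652 + g (y(g) = g + (220 + 432) = g + 652 = 652 + g)
y(t(-10))/m(67, -597) = (652 + 3*(-10))/(67 - 1*(-597)) = (652 - 30)/(67 + 597) = 622/664 = 622*(1/664) = 311/332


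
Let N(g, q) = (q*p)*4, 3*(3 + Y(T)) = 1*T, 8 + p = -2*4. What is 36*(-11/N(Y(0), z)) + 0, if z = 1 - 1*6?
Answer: -99/80 ≈ -1.2375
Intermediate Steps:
z = -5 (z = 1 - 6 = -5)
p = -16 (p = -8 - 2*4 = -8 - 8 = -16)
Y(T) = -3 + T/3 (Y(T) = -3 + (1*T)/3 = -3 + T/3)
N(g, q) = -64*q (N(g, q) = (q*(-16))*4 = -16*q*4 = -64*q)
36*(-11/N(Y(0), z)) + 0 = 36*(-11/((-64*(-5)))) + 0 = 36*(-11/320) + 0 = -99/80 + 0 = -99/80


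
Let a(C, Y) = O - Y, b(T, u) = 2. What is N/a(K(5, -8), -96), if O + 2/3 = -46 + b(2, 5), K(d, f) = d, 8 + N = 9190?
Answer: 13773/77 ≈ 178.87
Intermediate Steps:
N = 9182 (N = -8 + 9190 = 9182)
O = -134/3 (O = -⅔ + (-46 + 2) = -⅔ - 44 = -134/3 ≈ -44.667)
a(C, Y) = -134/3 - Y
N/a(K(5, -8), -96) = 9182/(-134/3 - 1*(-96)) = 9182/(-134/3 + 96) = 9182/(154/3) = 9182*(3/154) = 13773/77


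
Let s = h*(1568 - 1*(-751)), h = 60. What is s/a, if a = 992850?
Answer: 4638/33095 ≈ 0.14014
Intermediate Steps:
s = 139140 (s = 60*(1568 - 1*(-751)) = 60*(1568 + 751) = 60*2319 = 139140)
s/a = 139140/992850 = 139140*(1/992850) = 4638/33095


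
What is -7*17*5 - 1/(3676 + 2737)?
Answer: -3815736/6413 ≈ -595.00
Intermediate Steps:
-7*17*5 - 1/(3676 + 2737) = -119*5 - 1/6413 = -595 - 1*1/6413 = -595 - 1/6413 = -3815736/6413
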